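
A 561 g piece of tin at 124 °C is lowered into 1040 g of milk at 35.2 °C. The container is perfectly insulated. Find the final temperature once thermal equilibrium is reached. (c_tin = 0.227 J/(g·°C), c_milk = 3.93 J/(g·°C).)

Set heat shed by the hot body equal to heat absorbed by the cold body:
561*0.227*(124 − T) = 1040*3.93*(T − 35.2)
127.35(124 − T) = 4087.2(T − 35.2)
4214.5 T = 159660  ⇒  T ≈ 37.88 °C

T_f ≈ 37.9 °C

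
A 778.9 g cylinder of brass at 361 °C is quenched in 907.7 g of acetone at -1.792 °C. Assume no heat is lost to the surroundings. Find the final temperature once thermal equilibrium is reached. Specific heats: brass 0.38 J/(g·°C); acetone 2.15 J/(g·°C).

T_f ≈ 46.0 °C

T_f = Σ m_i c_i T_i / Σ m_i c_i:
T_f = (295.98·361 + 1951.6·(-1.792)) / (295.98 + 1951.6)
    = 103352 / 2247.5 ≈ 45.98 °C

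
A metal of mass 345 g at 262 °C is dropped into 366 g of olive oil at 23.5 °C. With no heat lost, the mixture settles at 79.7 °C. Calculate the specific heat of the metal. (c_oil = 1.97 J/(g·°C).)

c ≈ 0.644 J/(g·°C)

m_s c (T_s − T_f) = m_oil c_oil (T_f − T_0):
345·c·(262 − 79.7) = 366·1.97·(79.7 − 23.5)
62894 c = 40521  ⇒  c ≈ 0.6443 J/(g·°C)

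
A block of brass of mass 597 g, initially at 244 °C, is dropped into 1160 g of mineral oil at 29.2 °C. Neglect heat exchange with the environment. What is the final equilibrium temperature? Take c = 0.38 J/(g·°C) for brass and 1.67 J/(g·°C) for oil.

T_f ≈ 51.7 °C

Conservation of energy gives ΣQ = 0:
597*0.38*(T − 244) + 1160*1.67*(T − 29.2) = 0
(226.86 + 1937.2) T = 226.86*244 + 1937.2*29.2
T = 111920 / 2164.1 = 51.7 °C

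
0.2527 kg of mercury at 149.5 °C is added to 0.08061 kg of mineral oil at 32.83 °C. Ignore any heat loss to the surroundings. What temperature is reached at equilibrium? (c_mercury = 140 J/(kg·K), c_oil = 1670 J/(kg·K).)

T_f ≈ 57.1 °C

Let T be the final temperature. ΣQ_i = 0:
0.2527·140·(T − 149.5) + 0.08061·1670·(T − 32.83) = 0
35.38(T − 149.5) + 134.62(T − 32.83) = 0
170 T = 9708.5
T = 9708.5 / 170 = 57.1 °C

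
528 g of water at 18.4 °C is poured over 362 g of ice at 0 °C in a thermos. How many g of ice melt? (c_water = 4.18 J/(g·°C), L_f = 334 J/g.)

m_melted ≈ 122 g

Heat available from the water dropping to 0 °C: 528·4.18·18.4 = 40610 J.
To melt every bit of ice: 362·334 = 120908 J.
That's not enough to melt it all — equilibrium is at 0 °C with ice remaining.
Mass melted = 40610/334 ≈ 121.6 g.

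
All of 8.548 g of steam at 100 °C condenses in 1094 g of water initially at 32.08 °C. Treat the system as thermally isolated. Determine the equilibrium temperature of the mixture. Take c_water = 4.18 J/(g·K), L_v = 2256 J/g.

T_f ≈ 36.8 °C

Conservation of energy gives ΣQ = 0:
condense steam: −8.548×2256 = −19284; condensate cools 100→T: 8.548×4.18×(T − 100) = 35.73(T − 100); water warms: 1094×4.18×(T − 32.08) = 4572.9(T − 32.08)
4608.7 T = 19284 + 3573.1 + 146699 = 169557
T ≈ 36.79 °C, under the boiling point, so the assumption holds.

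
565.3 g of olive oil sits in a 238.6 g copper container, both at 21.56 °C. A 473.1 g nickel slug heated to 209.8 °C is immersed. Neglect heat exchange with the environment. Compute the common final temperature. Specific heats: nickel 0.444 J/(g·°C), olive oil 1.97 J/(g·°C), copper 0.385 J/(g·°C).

T_f ≈ 49.5 °C

Energy conservation, ΣQ = 0:
473.1×0.444×(T − 209.8) + 565.3×1.97×(T − 21.56) + 238.6×0.385×(T − 21.56) = 0
210.06(T − 209.8) + 1113.6(T − 21.56) + 91.86(T − 21.56) = 0
(210.06 + 1113.6 + 91.86) T = 210.06×209.8 + 1113.6×21.56 + 91.86×21.56
T = 70060 / 1415.6 = 49.5 °C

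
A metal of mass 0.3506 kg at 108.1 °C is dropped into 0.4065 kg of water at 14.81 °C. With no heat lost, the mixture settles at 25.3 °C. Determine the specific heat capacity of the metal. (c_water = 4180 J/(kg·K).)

m_s c (T_s − T_f) = m_water c_water (T_f − T_0):
0.3506·c·(108.1 − 25.3) = 0.4065·4180·(25.3 − 14.81)
29.03 c = 17824  ⇒  c ≈ 614 J/(kg·K)

c ≈ 614 J/(kg·K)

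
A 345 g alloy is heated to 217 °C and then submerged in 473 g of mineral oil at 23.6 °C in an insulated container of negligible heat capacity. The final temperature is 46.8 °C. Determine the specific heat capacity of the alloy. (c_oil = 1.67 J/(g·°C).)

c ≈ 0.312 J/(g·°C)

m_s c (T_s − T_f) = m_oil c_oil (T_f − T_0):
345·c·(217 − 46.8) = 473·1.67·(46.8 − 23.6)
58719 c = 18326  ⇒  c ≈ 0.3121 J/(g·°C)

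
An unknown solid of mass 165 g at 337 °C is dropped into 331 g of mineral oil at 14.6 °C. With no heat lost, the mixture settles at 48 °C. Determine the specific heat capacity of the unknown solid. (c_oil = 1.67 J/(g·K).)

c ≈ 0.387 J/(g·K)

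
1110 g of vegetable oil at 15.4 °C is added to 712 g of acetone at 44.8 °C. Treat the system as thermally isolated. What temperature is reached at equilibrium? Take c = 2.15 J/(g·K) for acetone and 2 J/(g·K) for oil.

T_f ≈ 27.4 °C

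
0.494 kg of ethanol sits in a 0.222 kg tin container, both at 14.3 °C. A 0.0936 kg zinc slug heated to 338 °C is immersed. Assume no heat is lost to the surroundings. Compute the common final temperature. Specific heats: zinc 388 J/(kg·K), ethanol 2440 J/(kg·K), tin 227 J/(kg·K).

Let T be the final temperature. ΣQ_i = 0:
0.0936×388×(T − 338) + 0.494×2440×(T − 14.3) + 0.222×227×(T − 14.3) = 0
1292.1 T = 30232
T = 30232/1292.1 ≈ 23.40 °C

T_f ≈ 23.4 °C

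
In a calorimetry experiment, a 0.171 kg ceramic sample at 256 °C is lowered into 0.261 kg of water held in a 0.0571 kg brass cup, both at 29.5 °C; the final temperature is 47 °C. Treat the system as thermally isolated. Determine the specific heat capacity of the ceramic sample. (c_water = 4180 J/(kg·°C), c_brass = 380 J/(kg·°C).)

c ≈ 545 J/(kg·°C)

Net heat exchanged in the isolated system is zero:
0.171×c×(47 − 256) + 0.261×4180×(47 − 29.5) + 0.0571×380×(47 − 29.5) = 0
-35.74 c = -19472
c = -19472/-35.74 ≈ 544.8 J/(kg·°C)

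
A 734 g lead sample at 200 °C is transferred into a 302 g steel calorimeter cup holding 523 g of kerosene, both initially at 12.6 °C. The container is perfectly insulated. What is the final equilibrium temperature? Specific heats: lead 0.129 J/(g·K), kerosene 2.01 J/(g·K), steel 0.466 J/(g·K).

T_f ≈ 26.4 °C

Heat gained plus heat lost sum to zero:
734*0.129*(T − 200) + 523*2.01*(T − 12.6) + 302*0.466*(T − 12.6) = 0
(94.69 + 1051.2 + 140.73) T = 94.69*200 + 1051.2*12.6 + 140.73*12.6
T ≈ 26.39 °C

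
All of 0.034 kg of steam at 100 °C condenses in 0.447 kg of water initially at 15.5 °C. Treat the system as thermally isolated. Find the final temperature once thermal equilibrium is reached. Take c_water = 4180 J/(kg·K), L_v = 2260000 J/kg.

Heat gained plus heat lost sum to zero:
latent heat released on condensation: 0.034×2260000 = 76840; condensate cools 100→T: 0.034×4180×(T − 100) = 142.12(T − 100); original water: 1868.5(T − 15.5)
2010.6 T = 76840 + 14212 + 28961 = 120013
T ≈ 59.69 °C (< 100 °C, so full condensation is consistent).

T_f ≈ 59.7 °C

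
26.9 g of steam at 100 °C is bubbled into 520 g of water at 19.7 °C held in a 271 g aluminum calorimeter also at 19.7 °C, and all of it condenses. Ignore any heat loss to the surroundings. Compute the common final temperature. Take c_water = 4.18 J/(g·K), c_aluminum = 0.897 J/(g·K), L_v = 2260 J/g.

T_f ≈ 47.3 °C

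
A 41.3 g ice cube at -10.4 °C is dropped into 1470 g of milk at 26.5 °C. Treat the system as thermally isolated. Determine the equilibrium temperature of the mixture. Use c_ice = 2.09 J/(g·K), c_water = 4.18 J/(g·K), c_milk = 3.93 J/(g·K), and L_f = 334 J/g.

Energy conservation, ΣQ = 0:
warm ice to 0 °C: 41.3×2.09×(0 − (-10.4)) = 897.7; latent heat to melt: 41.3×334 = 13794; meltwater 0→T: 41.3×4.18×T = 172.63 T; milk: 5777.1(T − 26.5)
5949.7 T = 153093 − 14692 = 138401
T ≈ 23.26 °C (positive, so assuming full melt was valid).

T_f ≈ 23.3 °C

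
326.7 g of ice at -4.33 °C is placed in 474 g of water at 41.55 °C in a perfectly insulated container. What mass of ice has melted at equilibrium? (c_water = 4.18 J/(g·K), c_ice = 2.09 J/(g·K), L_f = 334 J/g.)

m_melted ≈ 238 g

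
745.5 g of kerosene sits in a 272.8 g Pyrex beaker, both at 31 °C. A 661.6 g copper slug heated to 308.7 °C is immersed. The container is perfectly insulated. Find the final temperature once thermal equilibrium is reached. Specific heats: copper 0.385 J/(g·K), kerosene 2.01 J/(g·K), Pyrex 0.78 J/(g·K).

Energy conservation, ΣQ = 0:
661.6×0.385×(T − 308.7) + 745.5×2.01×(T − 31) + 272.8×0.78×(T − 31) = 0
1966 T = 131679
T ≈ 66.98 °C

T_f ≈ 67.0 °C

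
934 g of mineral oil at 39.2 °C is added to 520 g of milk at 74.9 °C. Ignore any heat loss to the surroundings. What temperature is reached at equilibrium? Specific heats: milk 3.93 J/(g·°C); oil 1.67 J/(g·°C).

T_f is the heat-capacity-weighted average of the initial temperatures:
T_f = (2043.6·74.9 + 1559.8·39.2) / (2043.6 + 1559.8)
    = 214209 / 3603.4 ≈ 59.45 °C

T_f ≈ 59.4 °C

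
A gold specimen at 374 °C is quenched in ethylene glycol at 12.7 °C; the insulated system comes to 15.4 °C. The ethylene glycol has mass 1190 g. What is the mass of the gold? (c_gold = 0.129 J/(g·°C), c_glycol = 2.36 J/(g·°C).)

Let T be the final temperature. ΣQ_i = 0:
m×0.129×(15.4 − 374) + 1190×2.36×(15.4 − 12.7) = 0
-46.26 m = -7582.7
m = -7582.7/-46.26 ≈ 163.9 g

m ≈ 164 g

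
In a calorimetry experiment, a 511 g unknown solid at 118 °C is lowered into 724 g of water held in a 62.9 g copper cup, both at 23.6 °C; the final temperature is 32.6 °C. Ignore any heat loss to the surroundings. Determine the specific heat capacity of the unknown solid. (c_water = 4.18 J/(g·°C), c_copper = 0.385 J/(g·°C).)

c ≈ 0.629 J/(g·°C)

Net heat exchanged in the isolated system is zero:
511×c×(32.6 − 118) + 724×4.18×(32.6 − 23.6) + 62.9×0.385×(32.6 − 23.6) = 0
-43639 c = -27455
c = -27455/-43639 ≈ 0.6291 J/(g·°C)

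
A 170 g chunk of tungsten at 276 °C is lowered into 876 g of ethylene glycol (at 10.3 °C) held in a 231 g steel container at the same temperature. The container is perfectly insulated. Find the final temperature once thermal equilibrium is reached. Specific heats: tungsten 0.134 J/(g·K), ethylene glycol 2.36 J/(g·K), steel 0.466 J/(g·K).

With ΣQ=0 the equilibrium temperature is the m·c-weighted mean:
T_f = (22.78·276 + 2067.4·10.3 + 107.65·10.3) / (22.78 + 2067.4 + 107.65)
    = 28690 / 2197.8 ≈ 13.05 °C

T_f ≈ 13.1 °C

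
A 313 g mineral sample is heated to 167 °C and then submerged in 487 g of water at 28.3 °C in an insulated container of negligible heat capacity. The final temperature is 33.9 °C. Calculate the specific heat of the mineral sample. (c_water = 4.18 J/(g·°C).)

m_s c (T_s − T_f) = m_water c_water (T_f − T_0):
313×c×(167 − 33.9) = 487×4.18×(33.9 − 28.3)
41660 c = 11400  ⇒  c ≈ 0.2736 J/(g·°C)

c ≈ 0.274 J/(g·°C)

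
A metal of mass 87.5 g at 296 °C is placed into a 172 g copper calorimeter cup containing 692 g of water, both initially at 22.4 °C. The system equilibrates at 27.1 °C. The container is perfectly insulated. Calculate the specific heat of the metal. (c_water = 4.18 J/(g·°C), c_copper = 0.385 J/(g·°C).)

c ≈ 0.591 J/(g·°C)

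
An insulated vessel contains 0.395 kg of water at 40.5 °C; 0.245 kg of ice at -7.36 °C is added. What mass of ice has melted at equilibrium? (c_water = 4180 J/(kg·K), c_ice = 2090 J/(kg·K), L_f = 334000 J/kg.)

Heat available from the water dropping to 0 °C: 0.395×4180×40.5 = 66870 J.
Of that, 0.245×2090×7.36 = 3768.7 J goes to bring the ice to 0 °C, leaving 63101 J.
To melt every bit of ice: 0.245×334000 = 81830 J.
Since 63101 < 81830 J, not all the ice melts; equilibrium is at 0 °C.
m_melted×334000 = 63101  ⇒  m_melted ≈ 0.1889 kg.

m_melted ≈ 0.189 kg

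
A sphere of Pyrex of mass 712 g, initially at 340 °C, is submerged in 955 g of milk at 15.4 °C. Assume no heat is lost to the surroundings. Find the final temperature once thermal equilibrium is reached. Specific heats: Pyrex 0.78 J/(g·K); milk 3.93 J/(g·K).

T_f ≈ 57.2 °C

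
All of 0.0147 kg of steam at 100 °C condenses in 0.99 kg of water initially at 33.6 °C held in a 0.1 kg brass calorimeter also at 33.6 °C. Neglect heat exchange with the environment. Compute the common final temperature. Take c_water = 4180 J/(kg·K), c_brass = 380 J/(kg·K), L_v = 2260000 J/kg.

T_f ≈ 42.4 °C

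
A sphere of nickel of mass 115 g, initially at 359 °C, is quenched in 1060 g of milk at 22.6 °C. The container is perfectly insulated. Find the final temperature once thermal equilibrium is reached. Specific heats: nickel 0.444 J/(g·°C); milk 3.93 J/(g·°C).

T_f ≈ 26.7 °C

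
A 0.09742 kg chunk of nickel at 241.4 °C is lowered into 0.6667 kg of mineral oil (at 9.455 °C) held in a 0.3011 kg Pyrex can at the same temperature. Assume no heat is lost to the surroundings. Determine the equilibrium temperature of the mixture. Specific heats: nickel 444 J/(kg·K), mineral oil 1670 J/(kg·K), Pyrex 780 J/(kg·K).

Let T be the final temperature. ΣQ_i = 0:
0.09742*444*(T − 241.4) + 0.6667*1670*(T − 9.455) + 0.3011*780*(T − 9.455) = 0
(43.25 + 1113.4 + 234.86) T = 43.25*241.4 + 1113.4*9.455 + 234.86*9.455
T = 23189/1391.5 ≈ 16.66 °C

T_f ≈ 16.7 °C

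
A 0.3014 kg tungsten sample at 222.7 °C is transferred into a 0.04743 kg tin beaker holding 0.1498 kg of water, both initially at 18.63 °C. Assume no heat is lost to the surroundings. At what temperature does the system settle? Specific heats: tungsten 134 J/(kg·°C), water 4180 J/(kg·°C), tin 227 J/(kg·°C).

With ΣQ=0 the equilibrium temperature is the m·c-weighted mean:
T_f = (40.39·222.7 + 626.16·18.63 + 10.77·18.63) / (40.39 + 626.16 + 10.77)
    = 20860 / 677.32 ≈ 30.80 °C

T_f ≈ 30.8 °C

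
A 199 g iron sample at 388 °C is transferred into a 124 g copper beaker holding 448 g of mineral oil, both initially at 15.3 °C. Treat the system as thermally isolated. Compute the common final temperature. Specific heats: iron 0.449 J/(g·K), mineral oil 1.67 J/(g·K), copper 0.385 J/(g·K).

T_f ≈ 52.9 °C

Setting the total heat transfer to zero:
199*0.449*(T − 388) + 448*1.67*(T − 15.3) + 124*0.385*(T − 15.3) = 0
89.35(T − 388) + 748.16(T − 15.3) + 47.74(T − 15.3) = 0
(89.35 + 748.16 + 47.74) T = 89.35*388 + 748.16*15.3 + 47.74*15.3
T ≈ 52.92 °C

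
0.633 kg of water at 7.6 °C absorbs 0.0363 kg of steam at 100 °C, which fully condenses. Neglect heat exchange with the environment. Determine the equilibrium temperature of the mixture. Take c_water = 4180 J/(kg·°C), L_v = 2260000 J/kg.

T_f ≈ 41.9 °C

Setting the total heat transfer to zero:
condense steam: −0.0363×2260000 = −82038
  condensate cools 100→T: 0.0363×4180×(T − 100) = 151.73(T − 100)
  original water: 2645.9(T − 7.6)
2797.7 T = 82038 + 15173 + 20109 = 117321
T ≈ 41.94 °C, under the boiling point, so the assumption holds.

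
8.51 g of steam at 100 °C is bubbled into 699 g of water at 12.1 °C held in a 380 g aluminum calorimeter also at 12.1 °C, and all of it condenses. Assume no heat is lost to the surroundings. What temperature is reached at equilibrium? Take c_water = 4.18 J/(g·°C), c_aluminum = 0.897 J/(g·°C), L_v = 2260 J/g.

Conservation of energy gives ΣQ = 0:
latent heat released on condensation: 8.51·2260 = 19233
  condensed water 100 °C→T: 35.57(T − 100)
  water warms: 699·4.18·(T − 12.1) = 2921.8(T − 12.1)
  cup: 340.86(T − 12.1)
3298.3 T = 19233 + 3557.2 + 39478 = 62268
T ≈ 18.88 °C (< 100 °C, so full condensation is consistent).

T_f ≈ 18.9 °C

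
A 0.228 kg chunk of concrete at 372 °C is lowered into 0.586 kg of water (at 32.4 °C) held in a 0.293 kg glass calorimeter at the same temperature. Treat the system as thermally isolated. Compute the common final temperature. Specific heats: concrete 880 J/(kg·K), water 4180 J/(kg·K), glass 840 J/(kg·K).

T_f ≈ 55.9 °C

Heat gained plus heat lost sum to zero:
0.228*880*(T − 372) + 0.586*4180*(T − 32.4) + 0.293*840*(T − 32.4) = 0
200.64(T − 372) + 2449.5(T − 32.4) + 246.12(T − 32.4) = 0
2896.2 T = 161976
T ≈ 55.93 °C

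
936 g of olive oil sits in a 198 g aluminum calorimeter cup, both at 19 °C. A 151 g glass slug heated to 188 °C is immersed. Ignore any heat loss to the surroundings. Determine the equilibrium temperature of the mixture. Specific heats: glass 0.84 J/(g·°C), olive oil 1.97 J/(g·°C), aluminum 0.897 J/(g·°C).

T_f ≈ 29.0 °C

T_f = Σ m_i c_i T_i / Σ m_i c_i:
T_f = (126.84*188 + 1843.9*19 + 177.61*19) / (126.84 + 1843.9 + 177.61)
    = 62255 / 2148.4 ≈ 28.98 °C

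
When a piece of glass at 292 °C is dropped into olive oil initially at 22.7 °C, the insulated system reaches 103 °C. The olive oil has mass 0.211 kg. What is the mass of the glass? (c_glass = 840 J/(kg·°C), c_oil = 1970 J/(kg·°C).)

m ≈ 0.21 kg

|Q_glass| = |Q_oil|:
m·840·(292 − 103) = 0.211·1970·(103 − 22.7)
158760 m = 33378  ⇒  m ≈ 0.2102 kg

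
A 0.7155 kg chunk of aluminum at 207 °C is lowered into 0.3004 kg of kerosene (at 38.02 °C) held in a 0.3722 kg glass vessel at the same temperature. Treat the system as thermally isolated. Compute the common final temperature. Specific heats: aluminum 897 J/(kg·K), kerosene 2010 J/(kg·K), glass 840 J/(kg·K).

Setting the total heat transfer to zero:
0.7155·897·(T − 207) + 0.3004·2010·(T − 38.02) + 0.3722·840·(T − 38.02) = 0
641.8(T − 207) + 603.8(T − 38.02) + 312.65(T − 38.02) = 0
1558.3 T = 167697
T = 167697/1558.3 ≈ 107.62 °C

T_f ≈ 107.6 °C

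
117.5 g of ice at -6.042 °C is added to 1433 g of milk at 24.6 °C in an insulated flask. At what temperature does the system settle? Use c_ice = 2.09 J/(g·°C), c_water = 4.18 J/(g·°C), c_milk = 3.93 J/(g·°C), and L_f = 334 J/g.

T_f ≈ 16.0 °C

Setting the total heat transfer to zero:
warm ice to 0 °C: 117.5·2.09·(0 − (-6.042)) = 1483.8; latent heat to melt: 117.5·334 = 39245; meltwater 0→T: 117.5·4.18·T = 491.15 T; milk: 5631.7(T − 24.6)
6122.8 T = 138540 − 40729 = 97811
T ≈ 15.97 °C (positive, so assuming full melt was valid).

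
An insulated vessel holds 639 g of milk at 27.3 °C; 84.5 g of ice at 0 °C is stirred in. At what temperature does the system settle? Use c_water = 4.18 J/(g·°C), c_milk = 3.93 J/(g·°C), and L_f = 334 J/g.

T_f ≈ 14.1 °C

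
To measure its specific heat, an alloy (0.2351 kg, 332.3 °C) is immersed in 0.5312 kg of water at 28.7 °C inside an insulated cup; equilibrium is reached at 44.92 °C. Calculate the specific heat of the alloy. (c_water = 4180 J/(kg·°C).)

m_s c (T_s − T_f) = m_water c_water (T_f − T_0):
0.2351·c·(332.3 − 44.92) = 0.5312·4180·(44.92 − 28.7)
67.56 c = 36015  ⇒  c ≈ 533.1 J/(kg·°C)

c ≈ 533 J/(kg·°C)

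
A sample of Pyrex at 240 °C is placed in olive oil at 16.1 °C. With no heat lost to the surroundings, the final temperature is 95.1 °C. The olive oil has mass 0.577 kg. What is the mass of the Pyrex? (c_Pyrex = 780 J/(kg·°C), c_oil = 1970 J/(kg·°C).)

m ≈ 0.795 kg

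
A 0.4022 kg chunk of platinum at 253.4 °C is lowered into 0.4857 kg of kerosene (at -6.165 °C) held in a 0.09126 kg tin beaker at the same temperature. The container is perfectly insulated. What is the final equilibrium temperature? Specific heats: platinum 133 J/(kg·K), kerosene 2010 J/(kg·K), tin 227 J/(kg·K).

T_f ≈ 7.1 °C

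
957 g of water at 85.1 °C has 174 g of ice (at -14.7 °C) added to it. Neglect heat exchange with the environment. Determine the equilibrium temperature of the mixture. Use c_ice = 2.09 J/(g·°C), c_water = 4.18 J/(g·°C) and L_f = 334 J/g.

Setting the total heat transfer to zero:
warm ice to 0 °C: 174×2.09×(0 − (-14.7)) = 5345.8
  latent heat to melt: 174×334 = 58116
  warm the meltwater: 727.32 T
  water cools: 957×4.18×(T − 85.1) = 4000.3(T − 85.1)
4727.6 T = 340422 − 63462 = 276960
T ≈ 58.58 °C — above 0 °C, consistent with complete melting.

T_f ≈ 58.6 °C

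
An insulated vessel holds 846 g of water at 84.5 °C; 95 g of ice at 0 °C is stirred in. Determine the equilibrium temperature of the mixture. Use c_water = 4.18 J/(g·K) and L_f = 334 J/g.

T_f ≈ 67.9 °C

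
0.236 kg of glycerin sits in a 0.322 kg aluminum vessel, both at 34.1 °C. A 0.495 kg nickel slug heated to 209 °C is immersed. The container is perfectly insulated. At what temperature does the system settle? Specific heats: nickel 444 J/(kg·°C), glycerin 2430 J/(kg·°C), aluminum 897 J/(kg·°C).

T_f is the heat-capacity-weighted average of the initial temperatures:
T_f = (219.78·209 + 573.48·34.1 + 288.83·34.1) / (219.78 + 573.48 + 288.83)
    = 75339 / 1082.1 ≈ 69.62 °C

T_f ≈ 69.6 °C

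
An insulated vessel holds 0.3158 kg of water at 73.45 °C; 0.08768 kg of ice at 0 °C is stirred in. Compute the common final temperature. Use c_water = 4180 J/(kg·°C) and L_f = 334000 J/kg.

T_f ≈ 40.1 °C

Conservation of energy gives ΣQ = 0:
latent heat to melt: 0.08768·334000 = 29285; warm the meltwater: 366.5 T; water cools: 0.3158·4180·(T − 73.45) = 1320(T − 73.45)
1686.5 T = 96957 − 29285 = 67672
T ≈ 40.12 °C. Since T > 0 °C, the all-ice-melts assumption holds.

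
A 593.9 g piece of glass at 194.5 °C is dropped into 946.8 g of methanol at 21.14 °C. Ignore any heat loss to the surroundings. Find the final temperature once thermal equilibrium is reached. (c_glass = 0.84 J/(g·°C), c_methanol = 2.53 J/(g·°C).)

T_f ≈ 51.0 °C

Energy conservation, ΣQ = 0:
593.9·0.84·(T − 194.5) + 946.8·2.53·(T − 21.14) = 0
498.88(T − 194.5) + 2395.4(T − 21.14) = 0
(498.88 + 2395.4) T = 498.88·194.5 + 2395.4·21.14
T ≈ 51.02 °C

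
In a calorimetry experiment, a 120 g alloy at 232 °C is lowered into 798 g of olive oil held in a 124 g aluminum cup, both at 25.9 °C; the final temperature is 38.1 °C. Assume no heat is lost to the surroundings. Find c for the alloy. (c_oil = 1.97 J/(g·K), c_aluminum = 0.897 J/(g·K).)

c ≈ 0.883 J/(g·K)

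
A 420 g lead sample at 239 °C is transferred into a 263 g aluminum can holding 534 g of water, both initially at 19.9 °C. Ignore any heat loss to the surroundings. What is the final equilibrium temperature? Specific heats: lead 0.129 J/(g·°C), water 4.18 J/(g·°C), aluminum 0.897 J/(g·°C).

T_f ≈ 24.6 °C

Setting the total heat transfer to zero:
420·0.129·(T − 239) + 534·4.18·(T − 19.9) + 263·0.897·(T − 19.9) = 0
54.18(T − 239) + 2232.1(T − 19.9) + 235.91(T − 19.9) = 0
2522.2 T = 62063
T ≈ 24.61 °C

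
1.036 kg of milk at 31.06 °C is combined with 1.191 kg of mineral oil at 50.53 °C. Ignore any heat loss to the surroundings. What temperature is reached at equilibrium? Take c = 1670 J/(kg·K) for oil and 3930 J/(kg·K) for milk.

T_f ≈ 37.4 °C

Taking heat into each body as positive, Σ m c ΔT = 0:
1.191×1670×(T − 50.53) + 1.036×3930×(T − 31.06) = 0
1989(T − 50.53) + 4071.5(T − 31.06) = 0
(1989 + 4071.5) T = 1989×50.53 + 4071.5×31.06
T ≈ 37.45 °C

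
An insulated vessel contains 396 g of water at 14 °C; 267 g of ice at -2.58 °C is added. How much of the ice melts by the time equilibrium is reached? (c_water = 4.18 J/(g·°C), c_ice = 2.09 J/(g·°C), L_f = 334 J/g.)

m_melted ≈ 65.1 g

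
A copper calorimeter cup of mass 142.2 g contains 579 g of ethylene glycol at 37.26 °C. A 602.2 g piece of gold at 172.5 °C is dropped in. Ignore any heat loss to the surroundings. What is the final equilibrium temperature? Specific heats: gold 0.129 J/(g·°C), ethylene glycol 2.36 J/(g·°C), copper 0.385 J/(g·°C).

Let T be the final temperature. ΣQ_i = 0:
602.2*0.129*(T − 172.5) + 579*2.36*(T − 37.26) + 142.2*0.385*(T − 37.26) = 0
77.68(T − 172.5) + 1366.4(T − 37.26) + 54.75(T − 37.26) = 0
1498.9 T = 66354
T ≈ 44.27 °C

T_f ≈ 44.3 °C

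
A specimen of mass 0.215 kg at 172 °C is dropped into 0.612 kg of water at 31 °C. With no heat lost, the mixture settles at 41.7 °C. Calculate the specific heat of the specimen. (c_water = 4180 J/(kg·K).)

Net heat exchanged in the isolated system is zero:
0.215·c·(41.7 − 172) + 0.612·4180·(41.7 − 31) = 0
-28.01 c = -27372
c = -27372/-28.01 ≈ 977.1 J/(kg·K)

c ≈ 977 J/(kg·K)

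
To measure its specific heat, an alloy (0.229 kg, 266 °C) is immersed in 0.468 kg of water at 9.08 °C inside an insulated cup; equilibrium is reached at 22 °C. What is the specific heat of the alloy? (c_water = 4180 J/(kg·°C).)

c ≈ 452 J/(kg·°C)

Heat lost by the alloy = heat gained by the water:
0.229×c×(266 − 22) = 0.468×4180×(22 − 9.08)
55.88 c = 25275  ⇒  c ≈ 452.3 J/(kg·°C)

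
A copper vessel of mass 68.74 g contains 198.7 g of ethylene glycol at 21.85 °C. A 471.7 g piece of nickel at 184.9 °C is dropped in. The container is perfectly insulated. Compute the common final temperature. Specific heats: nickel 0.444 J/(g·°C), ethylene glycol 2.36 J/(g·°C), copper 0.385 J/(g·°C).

T_f ≈ 70.3 °C

Let T be the final temperature. ΣQ_i = 0:
471.7*0.444*(T − 184.9) + 198.7*2.36*(T − 21.85) + 68.74*0.385*(T − 21.85) = 0
209.43(T − 184.9) + 468.93(T − 21.85) + 26.46(T − 21.85) = 0
704.83 T = 49549
T ≈ 70.30 °C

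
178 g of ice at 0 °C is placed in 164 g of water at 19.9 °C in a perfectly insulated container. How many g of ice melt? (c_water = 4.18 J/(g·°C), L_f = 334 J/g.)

Cooling the water to 0 °C releases 164×4.18×19.9 = 13642 J.
Fully melting the ice requires m_ice L_f = 178×334 = 59452 J.
Since 13642 < 59452 J, not all the ice melts; equilibrium is at 0 °C.
m_melted×334 = 13642  ⇒  m_melted ≈ 40.84 g.

m_melted ≈ 40.8 g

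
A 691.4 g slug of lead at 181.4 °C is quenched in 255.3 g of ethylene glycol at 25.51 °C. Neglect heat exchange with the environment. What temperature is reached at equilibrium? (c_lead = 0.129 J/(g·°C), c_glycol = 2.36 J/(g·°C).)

T_f ≈ 45.6 °C

Heat lost by the lead equals heat gained by the glycol:
691.4·0.129·(181.4 − T) = 255.3·2.36·(T − 25.51)
89.19(181.4 − T) = 602.51(T − 25.51)
691.7 T = 31549  ⇒  T ≈ 45.61 °C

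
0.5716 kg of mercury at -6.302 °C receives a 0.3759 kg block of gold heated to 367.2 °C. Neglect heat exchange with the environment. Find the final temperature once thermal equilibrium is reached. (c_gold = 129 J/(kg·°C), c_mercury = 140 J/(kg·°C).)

T_f ≈ 134.6 °C

|Q_gold| = |Q_mercury|:
0.3759*129*(367.2 − T) = 0.5716*140*(T − (-6.302))
48.49(367.2 − T) = 80.02(T − (-6.302))
128.52 T = 17302  ⇒  T ≈ 134.63 °C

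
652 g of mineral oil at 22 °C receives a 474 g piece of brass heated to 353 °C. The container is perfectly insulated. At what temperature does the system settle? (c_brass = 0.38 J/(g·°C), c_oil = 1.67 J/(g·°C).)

T_f ≈ 69.0 °C

Set heat shed by the hot body equal to heat absorbed by the cold body:
474·0.38·(353 − T) = 652·1.67·(T − 22)
180.12(353 − T) = 1088.8(T − 22)
1269 T = 87537  ⇒  T ≈ 68.98 °C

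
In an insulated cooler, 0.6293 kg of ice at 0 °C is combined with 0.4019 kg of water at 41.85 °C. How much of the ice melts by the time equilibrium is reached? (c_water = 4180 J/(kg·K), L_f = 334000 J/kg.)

Cooling the water to 0 °C releases 0.4019×4180×41.85 = 70306 J.
Melting all 0.6293 kg of ice would need 0.6293×334000 = 210186 J.
Since 70306 < 210186 J, not all the ice melts; equilibrium is at 0 °C.
m_melted×334000 = 70306  ⇒  m_melted ≈ 0.2105 kg.

m_melted ≈ 0.21 kg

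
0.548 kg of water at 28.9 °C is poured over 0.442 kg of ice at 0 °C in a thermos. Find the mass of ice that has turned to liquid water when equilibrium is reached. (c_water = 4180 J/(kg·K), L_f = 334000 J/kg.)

Heat available from the water dropping to 0 °C: 0.548×4180×28.9 = 66199 J.
Fully melting the ice requires m_ice L_f = 0.442×334000 = 147628 J.
66199 J < 147628 J, so only part of the ice melts and the system sits at 0 °C.
m_melted×334000 = 66199  ⇒  m_melted ≈ 0.1982 kg.

m_melted ≈ 0.198 kg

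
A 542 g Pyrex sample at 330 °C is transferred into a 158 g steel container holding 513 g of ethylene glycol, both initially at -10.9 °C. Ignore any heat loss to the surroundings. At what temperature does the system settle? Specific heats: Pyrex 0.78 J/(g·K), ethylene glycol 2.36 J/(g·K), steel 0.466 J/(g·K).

Let T be the final temperature. ΣQ_i = 0:
542×0.78×(T − 330) + 513×2.36×(T − (-10.9)) + 158×0.466×(T − (-10.9)) = 0
(422.76 + 1210.7 + 73.63) T = 422.76×330 + 1210.7×(-10.9) + 73.63×(-10.9)
T ≈ 73.52 °C

T_f ≈ 73.5 °C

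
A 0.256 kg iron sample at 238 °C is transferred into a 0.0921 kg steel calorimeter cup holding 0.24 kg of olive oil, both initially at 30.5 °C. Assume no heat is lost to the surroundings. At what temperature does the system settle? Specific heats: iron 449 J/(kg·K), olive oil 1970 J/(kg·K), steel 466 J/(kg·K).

Heat gained plus heat lost sum to zero:
0.256·449·(T − 238) + 0.24·1970·(T − 30.5) + 0.0921·466·(T − 30.5) = 0
114.94(T − 238) + 472.8(T − 30.5) + 42.92(T − 30.5) = 0
(114.94 + 472.8 + 42.92) T = 114.94·238 + 472.8·30.5 + 42.92·30.5
T = 43086 / 630.66 = 68.3 °C

T_f ≈ 68.3 °C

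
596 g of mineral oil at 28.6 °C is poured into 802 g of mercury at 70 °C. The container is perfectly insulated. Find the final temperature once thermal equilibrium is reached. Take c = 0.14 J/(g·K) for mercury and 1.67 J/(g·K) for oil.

Let T be the final temperature. ΣQ_i = 0:
802·0.14·(T − 70) + 596·1.67·(T − 28.6) = 0
112.28(T − 70) + 995.32(T − 28.6) = 0
1107.6 T = 36326
T ≈ 32.80 °C

T_f ≈ 32.8 °C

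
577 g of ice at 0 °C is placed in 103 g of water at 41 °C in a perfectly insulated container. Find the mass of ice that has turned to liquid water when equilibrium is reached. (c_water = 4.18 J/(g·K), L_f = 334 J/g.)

Cooling the water to 0 °C releases 103×4.18×41 = 17652 J.
Fully melting the ice requires m_ice L_f = 577×334 = 192718 J.
17652 J < 192718 J, so only part of the ice melts and the system sits at 0 °C.
m_melted×334 = 17652  ⇒  m_melted ≈ 52.85 g.

m_melted ≈ 52.9 g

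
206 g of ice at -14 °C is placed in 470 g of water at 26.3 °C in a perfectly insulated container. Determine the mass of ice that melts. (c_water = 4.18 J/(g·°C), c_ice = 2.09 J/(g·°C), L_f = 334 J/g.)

Water can give up m c ΔT = 470×4.18×26.3 = 51669 J before reaching 0 °C.
Warming the ice to 0 °C takes 206×2.09×14 = 6027.6 J, leaving 45641 J for melting.
To melt every bit of ice: 206×334 = 68804 J.
That's not enough to melt it all — equilibrium is at 0 °C with ice remaining.
m_melt = 45641 / L_f = 136.7 g.

m_melted ≈ 137 g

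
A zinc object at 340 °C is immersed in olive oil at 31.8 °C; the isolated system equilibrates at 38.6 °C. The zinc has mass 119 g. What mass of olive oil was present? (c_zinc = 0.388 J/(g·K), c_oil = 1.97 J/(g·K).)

m ≈ 1040 g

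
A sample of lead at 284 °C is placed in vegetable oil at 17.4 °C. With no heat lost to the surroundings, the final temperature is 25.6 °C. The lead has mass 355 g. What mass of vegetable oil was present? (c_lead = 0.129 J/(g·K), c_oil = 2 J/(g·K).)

m ≈ 722 g

Heat gained plus heat lost sum to zero:
355×0.129×(25.6 − 284) + m×2×(25.6 − 17.4) = 0
16.4 m = 11833
m = 11833/16.4 ≈ 721.6 g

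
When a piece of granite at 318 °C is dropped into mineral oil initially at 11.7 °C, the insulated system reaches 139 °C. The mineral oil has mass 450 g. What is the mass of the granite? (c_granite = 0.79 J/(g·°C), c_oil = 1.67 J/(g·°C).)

Setting the total heat transfer to zero:
m×0.79×(139 − 318) + 450×1.67×(139 − 11.7) = 0
-141.41 m = -95666
m = -95666/-141.41 ≈ 676.5 g

m ≈ 677 g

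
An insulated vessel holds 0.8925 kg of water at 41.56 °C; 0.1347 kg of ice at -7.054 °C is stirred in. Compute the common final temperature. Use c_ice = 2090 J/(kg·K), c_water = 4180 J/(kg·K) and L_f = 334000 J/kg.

Setting the total heat transfer to zero:
warm ice to 0 °C: 0.1347×2090×(0 − (-7.054)) = 1985.9; fusion: m_ice L_f = 0.1347×334000 = 44990; meltwater 0→T: 0.1347×4180×T = 563.05 T; water cools: 0.8925×4180×(T − 41.56) = 3730.6(T − 41.56)
4293.7 T = 155046 − 46976 = 108070
T ≈ 25.17 °C — above 0 °C, consistent with complete melting.

T_f ≈ 25.2 °C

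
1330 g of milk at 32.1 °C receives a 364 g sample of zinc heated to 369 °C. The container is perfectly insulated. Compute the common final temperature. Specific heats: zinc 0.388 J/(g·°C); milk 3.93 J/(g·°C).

T_f ≈ 41.0 °C

Net heat exchanged in the isolated system is zero:
364·0.388·(T − 369) + 1330·3.93·(T − 32.1) = 0
141.23(T − 369) + 5226.9(T − 32.1) = 0
(141.23 + 5226.9) T = 141.23·369 + 5226.9·32.1
T = 219898/5368.1 ≈ 40.96 °C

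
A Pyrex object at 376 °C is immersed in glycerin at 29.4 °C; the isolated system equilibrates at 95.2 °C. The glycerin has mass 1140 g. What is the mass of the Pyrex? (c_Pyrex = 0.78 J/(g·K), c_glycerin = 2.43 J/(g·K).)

|Q_Pyrex| = |Q_glycerin|:
m×0.78×(376 − 95.2) = 1140×2.43×(95.2 − 29.4)
219.02 m = 182279  ⇒  m ≈ 832.2 g

m ≈ 832 g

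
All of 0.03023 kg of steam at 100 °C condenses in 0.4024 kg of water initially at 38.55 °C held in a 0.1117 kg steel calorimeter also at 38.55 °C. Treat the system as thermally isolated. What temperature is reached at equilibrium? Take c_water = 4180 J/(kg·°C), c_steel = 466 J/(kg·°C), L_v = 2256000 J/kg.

T_f ≈ 79.4 °C

Heat gained plus heat lost sum to zero:
latent heat released on condensation: 0.03023×2256000 = 68199; condensate cools 100→T: 0.03023×4180×(T − 100) = 126.36(T − 100); original water: 1682(T − 38.55); steel cup: 0.1117×466×(T − 38.55) = 52.05(T − 38.55)
1860.4 T = 68199 + 12636 + 66849 = 147684
T ≈ 79.38 °C — below 100 °C, confirming all the steam condensed.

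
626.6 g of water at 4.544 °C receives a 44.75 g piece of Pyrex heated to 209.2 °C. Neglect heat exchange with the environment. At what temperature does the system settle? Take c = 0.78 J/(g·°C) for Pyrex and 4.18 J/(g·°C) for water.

Energy conservation, ΣQ = 0:
44.75·0.78·(T − 209.2) + 626.6·4.18·(T − 4.544) = 0
(34.91 + 2619.2) T = 34.91·209.2 + 2619.2·4.544
T = 19204 / 2654.1 = 7.24 °C

T_f ≈ 7.2 °C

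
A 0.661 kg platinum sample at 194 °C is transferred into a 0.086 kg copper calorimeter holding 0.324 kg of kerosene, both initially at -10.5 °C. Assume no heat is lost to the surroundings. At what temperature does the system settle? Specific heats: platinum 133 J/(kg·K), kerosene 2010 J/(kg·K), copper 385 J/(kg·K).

T_f ≈ 12.8 °C

Energy conservation, ΣQ = 0:
0.661·133·(T − 194) + 0.324·2010·(T − (-10.5)) + 0.086·385·(T − (-10.5)) = 0
(87.91 + 651.24 + 33.11) T = 87.91·194 + 651.24·(-10.5) + 33.11·(-10.5)
T = 9869.4/772.26 ≈ 12.78 °C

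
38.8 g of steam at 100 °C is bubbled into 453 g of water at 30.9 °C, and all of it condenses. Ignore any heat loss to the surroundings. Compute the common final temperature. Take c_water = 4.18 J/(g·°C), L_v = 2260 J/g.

Sum of m c ΔT and latent-heat terms is zero:
latent heat released on condensation: 38.8·2260 = 87688; condensate cools 100→T: 38.8·4.18·(T − 100) = 162.18(T − 100); original water: 1893.5(T − 30.9)
2055.7 T = 87688 + 16218 + 58510 = 162417
T ≈ 79.01 °C, under the boiling point, so the assumption holds.

T_f ≈ 79.0 °C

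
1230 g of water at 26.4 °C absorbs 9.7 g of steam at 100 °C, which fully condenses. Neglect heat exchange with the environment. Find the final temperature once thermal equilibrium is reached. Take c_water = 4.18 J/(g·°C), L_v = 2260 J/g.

Taking heat into each body as positive, Σ m c ΔT = 0:
steam→water at 100 °C releases m L_v = 9.7×2260 = 21922; condensate cools 100→T: 9.7×4.18×(T − 100) = 40.55(T − 100); water warms: 1230×4.18×(T − 26.4) = 5141.4(T − 26.4)
5181.9 T = 21922 + 4054.6 + 135733 = 161710
T ≈ 31.21 °C, under the boiling point, so the assumption holds.

T_f ≈ 31.2 °C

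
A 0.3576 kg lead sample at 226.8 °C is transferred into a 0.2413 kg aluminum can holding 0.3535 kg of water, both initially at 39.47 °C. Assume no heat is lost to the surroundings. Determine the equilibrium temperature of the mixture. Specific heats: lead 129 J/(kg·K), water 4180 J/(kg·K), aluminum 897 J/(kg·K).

T_f ≈ 44.4 °C

Setting the total heat transfer to zero:
0.3576·129·(T − 226.8) + 0.3535·4180·(T − 39.47) + 0.2413·897·(T − 39.47) = 0
1740.2 T = 77328
T ≈ 44.44 °C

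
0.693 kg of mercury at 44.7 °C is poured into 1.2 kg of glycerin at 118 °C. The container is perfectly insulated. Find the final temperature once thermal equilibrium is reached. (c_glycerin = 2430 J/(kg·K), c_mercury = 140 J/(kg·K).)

T_f ≈ 115.6 °C

Let T be the final temperature. ΣQ_i = 0:
1.2*2430*(T − 118) + 0.693*140*(T − 44.7) = 0
2916(T − 118) + 97.02(T − 44.7) = 0
(2916 + 97.02) T = 2916*118 + 97.02*44.7
T ≈ 115.64 °C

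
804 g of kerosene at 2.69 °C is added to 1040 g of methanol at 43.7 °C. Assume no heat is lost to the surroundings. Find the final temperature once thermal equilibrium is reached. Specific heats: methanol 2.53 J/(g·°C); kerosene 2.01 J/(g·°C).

Energy conservation, ΣQ = 0:
1040·2.53·(T − 43.7) + 804·2.01·(T − 2.69) = 0
2631.2(T − 43.7) + 1616(T − 2.69) = 0
4247.2 T = 119331
T = 119331 / 4247.2 = 28.1 °C

T_f ≈ 28.1 °C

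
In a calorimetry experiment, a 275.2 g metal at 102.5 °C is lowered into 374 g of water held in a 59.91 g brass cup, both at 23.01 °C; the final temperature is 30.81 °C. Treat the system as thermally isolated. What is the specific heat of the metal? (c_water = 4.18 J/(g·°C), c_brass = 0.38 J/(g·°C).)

c ≈ 0.627 J/(g·°C)

Setting the total heat transfer to zero:
275.2×c×(30.81 − 102.5) + 374×4.18×(30.81 − 23.01) + 59.91×0.38×(30.81 − 23.01) = 0
-19729 c = -12371
c = -12371/-19729 ≈ 0.6271 J/(g·°C)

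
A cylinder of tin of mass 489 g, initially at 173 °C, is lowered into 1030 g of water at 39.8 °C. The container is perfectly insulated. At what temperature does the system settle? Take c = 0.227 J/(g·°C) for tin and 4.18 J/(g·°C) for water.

Set heat shed by the hot body equal to heat absorbed by the cold body:
489·0.227·(173 − T) = 1030·4.18·(T − 39.8)
111(173 − T) = 4305.4(T − 39.8)
4416.4 T = 190558  ⇒  T ≈ 43.15 °C

T_f ≈ 43.1 °C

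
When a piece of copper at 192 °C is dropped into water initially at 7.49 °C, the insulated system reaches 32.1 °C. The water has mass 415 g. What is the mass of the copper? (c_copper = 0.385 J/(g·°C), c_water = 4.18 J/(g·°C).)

m ≈ 693 g

|Q_copper| = |Q_water|:
m·0.385·(192 − 32.1) = 415·4.18·(32.1 − 7.49)
61.56 m = 42691  ⇒  m ≈ 693.5 g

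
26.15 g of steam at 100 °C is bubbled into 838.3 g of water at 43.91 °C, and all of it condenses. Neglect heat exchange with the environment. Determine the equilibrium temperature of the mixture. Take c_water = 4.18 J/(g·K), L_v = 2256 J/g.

T_f ≈ 61.9 °C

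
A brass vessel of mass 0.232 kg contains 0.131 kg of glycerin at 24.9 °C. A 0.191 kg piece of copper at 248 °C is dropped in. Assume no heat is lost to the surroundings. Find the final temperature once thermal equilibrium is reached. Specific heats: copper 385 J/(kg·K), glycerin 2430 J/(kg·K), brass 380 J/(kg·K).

T_f = Σ m_i c_i T_i / Σ m_i c_i:
T_f = (73.53*248 + 318.33*24.9 + 88.16*24.9) / (73.53 + 318.33 + 88.16)
    = 28358 / 480.03 ≈ 59.08 °C

T_f ≈ 59.1 °C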